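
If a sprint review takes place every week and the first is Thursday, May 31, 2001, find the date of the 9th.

The 9th occurrence is 8 intervals after the first: 8 × 7 = 56 days after May 31, 2001.
May has 31 days — 0 days to the end of May leaves 56.
Jun has 30 days (26 left).
26 days into Jul → Jul 26, 2001.

Jul 26, 2001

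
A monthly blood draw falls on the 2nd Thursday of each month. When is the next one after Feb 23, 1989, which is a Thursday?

Feb 1989 starts on a Wednesday; its first Thursday is the 2nd, so the 2nd Thursday is the 9th — Feb 9, 1989.
That is not after Feb 23, 1989, so look at Mar 1989.
Mar 1989 starts on a Wednesday; its first Thursday is the 2nd, so the 2nd Thursday is the 9th — Mar 9, 1989.

Mar 9, 1989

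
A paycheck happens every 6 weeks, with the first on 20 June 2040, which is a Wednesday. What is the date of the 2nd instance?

1 August 2040

The 2nd occurrence is 1 interval after the first: 1 × 42 = 42 days after 20 June 2040.
June has 30 days — 10 days to the end of June leaves 32.
July has 31 days (1 left).
1 day into August → 1 August 2040.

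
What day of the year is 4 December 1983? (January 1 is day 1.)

338

Days in months before December: 31 + 28 + 31 + 30 + 31 + 30 + 31 + 31 + 30 + 31 + 30 = 334.
Plus 4 days into December → day 338.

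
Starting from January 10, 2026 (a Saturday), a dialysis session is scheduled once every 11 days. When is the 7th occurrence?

March 17, 2026

The 7th occurrence is 6 intervals after the first: 6 × 11 = 66 days after January 10, 2026.
January has 31 days — 21 days to the end of January leaves 45.
February has 28 days (17 left).
17 days into March → March 17, 2026.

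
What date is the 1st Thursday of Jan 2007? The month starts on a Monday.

Jan 2007 begins on a Monday, so the first Thursday is Jan 4 (3 days later).

Jan 4, 2007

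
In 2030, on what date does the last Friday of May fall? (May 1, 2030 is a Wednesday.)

May 31, 2030

May 2030 begins on a Wednesday, so the first Friday is May 3 (2 days later).
May 2030 has 31 days. Adding weeks: 3, 10, 17, 24, 31 — the last one ≤ 31 is the 31st.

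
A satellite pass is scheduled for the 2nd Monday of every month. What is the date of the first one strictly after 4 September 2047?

9 September 2047

September 2047 starts on a Sunday; its first Monday is the 2nd, so the 2nd Monday is the 9th — 9 September 2047.
9 September 2047 is after 4 September 2047, so that is the next one.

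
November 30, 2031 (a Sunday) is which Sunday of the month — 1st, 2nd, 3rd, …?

5th

Day 30 falls in week ⌈30/7⌉ of the month.
Days 1–7 hold the 1st Sunday, 8–14 the 2nd, 15–21 the 3rd, 22–28 the 4th, 29–31 the 5th.
30 is in the range for the 5th.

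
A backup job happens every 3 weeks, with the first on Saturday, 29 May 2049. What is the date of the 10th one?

4 December 2049

The 10th occurrence is 9 intervals after the first: 9 × 21 = 189 days after 29 May 2049.
May has 31 days — 2 days to the end of May leaves 187.
June has 30 days (157 left).
July has 31 days (126 left).
August has 31 days (95 left).
September has 30 days (65 left).
October has 31 days (34 left).
November has 30 days (4 left).
4 days into December → 4 December 2049.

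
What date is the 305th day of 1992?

1992-10-31

January has 31 days (305 − 31 = 274 remain).
February has 29 days (274 − 29 = 245 remain).
March has 31 days (245 − 31 = 214 remain).
April has 30 days (214 − 30 = 184 remain).
May has 31 days (184 − 31 = 153 remain).
June has 30 days (153 − 30 = 123 remain).
July has 31 days (123 − 31 = 92 remain).
August has 31 days (92 − 31 = 61 remain).
September has 30 days (61 − 30 = 31 remain).
31 into October → October 31.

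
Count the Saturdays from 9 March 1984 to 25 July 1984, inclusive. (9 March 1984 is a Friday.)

9 March 1984 is a Friday; the first Saturday on or after it is 10 March 1984 (1 day later).
From 10 March 1984 to 25 July 1984: 21 + 30 + 31 + 30 + 25 = 137 days (rest of March, April, May, June, July).
137 ÷ 7 = 19 full weeks with remainder 4, so 19 more Saturdays after the first → 20.

20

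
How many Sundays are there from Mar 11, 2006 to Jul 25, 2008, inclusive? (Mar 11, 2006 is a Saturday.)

Mar 11, 2006 is a Saturday; the first Sunday on or after it is Mar 12, 2006 (1 day later).
From Mar 12, 2006 to Jul 25, 2008: 294 + 365 + 207 = 866 days (rest of 2006, 2007, to Jul 25, 2008 in 2008).
866 ÷ 7 = 123 full weeks with remainder 5, so 123 more Sundays after the first → 124.

124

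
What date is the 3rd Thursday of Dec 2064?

Dec 2064 begins on a Monday, so the first Thursday is Dec 4 (3 days later).
The 3rd Thursday is 2 weeks later: 4 + 14 = 18.

Dec 18, 2064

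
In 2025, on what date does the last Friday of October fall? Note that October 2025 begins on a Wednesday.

October 2025 begins on a Wednesday, so the first Friday is October 3 (2 days later).
October 2025 has 31 days. Adding weeks: 3, 10, 17, 24, 31 — the last one ≤ 31 is the 31st.

October 31, 2025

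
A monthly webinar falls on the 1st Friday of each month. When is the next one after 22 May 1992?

5 June 1992

May 1992 starts on a Friday, so its 1st Friday is 1 May 1992.
That is not after 22 May 1992, so look at June 1992.
June 1992 starts on a Monday, so its 1st Friday is 5 June 1992 (4 days in).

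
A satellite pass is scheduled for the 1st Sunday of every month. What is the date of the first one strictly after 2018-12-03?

2019-01-06

December 2018 starts on a Saturday, so its 1st Sunday is 2018-12-02 (1 day in).
That is not after 2018-12-03, so look at January 2019.
January 2019 starts on a Tuesday, so its 1st Sunday is 2019-01-06 (5 days in).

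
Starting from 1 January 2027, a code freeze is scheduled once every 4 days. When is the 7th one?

25 January 2027

The 7th occurrence is 6 intervals after the first: 6 × 4 = 24 days after 1 January 2027.
24 days later is 25 January 2027.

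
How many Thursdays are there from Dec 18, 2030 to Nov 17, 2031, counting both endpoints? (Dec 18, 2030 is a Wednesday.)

48

Dec 18, 2030 is a Wednesday; the first Thursday on or after it is Dec 19, 2030 (1 day later).
From Dec 19, 2030 to Nov 17, 2031: 12 + 321 = 333 days (rest of 2030, to Nov 17, 2031 in 2031).
333 ÷ 7 = 47 full weeks with remainder 4, so 47 more Thursdays after the first → 48.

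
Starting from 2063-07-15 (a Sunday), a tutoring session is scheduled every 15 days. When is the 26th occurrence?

The 26th occurrence is 25 intervals after the first: 25 × 15 = 375 days after 2063-07-15.
July has 31 days — 16 days to the end of July leaves 359.
August has 31 days (328 left).
September has 30 days (298 left).
October has 31 days (267 left).
November has 30 days (237 left).
December has 31 days (206 left).
January has 31 days (175 left).
February has 29 days (146 left).
March has 31 days (115 left).
April has 30 days (85 left).
May has 31 days (54 left).
June has 30 days (24 left).
24 days into July → 2064-07-24.

2064-07-24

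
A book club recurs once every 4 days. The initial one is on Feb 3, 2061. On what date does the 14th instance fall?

The 14th occurrence is 13 intervals after the first: 13 × 4 = 52 days after Feb 3, 2061.
Feb has 28 days — 25 days to the end of Feb leaves 27.
27 days into Mar → Mar 27, 2061.

Mar 27, 2061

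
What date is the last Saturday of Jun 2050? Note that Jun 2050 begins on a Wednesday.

Jun 25, 2050

Jun 2050 begins on a Wednesday, so the first Saturday is Jun 4 (3 days later).
Jun 2050 has 30 days. Adding weeks: 4, 11, 18, 25 — the last one ≤ 30 is the 25th.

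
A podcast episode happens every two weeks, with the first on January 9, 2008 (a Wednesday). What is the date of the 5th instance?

The 5th occurrence is 4 intervals after the first: 4 × 14 = 56 days after January 9, 2008.
January has 31 days — 22 days to the end of January leaves 34.
February has 29 days (5 left).
5 days into March → March 5, 2008.

March 5, 2008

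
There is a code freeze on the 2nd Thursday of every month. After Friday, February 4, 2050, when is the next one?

February 10, 2050

February 2050 starts on a Tuesday; its first Thursday is the 3rd, so the 2nd Thursday is the 10th — February 10, 2050.
February 10, 2050 is after February 4, 2050, so that is the next one.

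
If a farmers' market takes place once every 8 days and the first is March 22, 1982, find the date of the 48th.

April 2, 1983

The 48th occurrence is 47 intervals after the first: 47 × 8 = 376 days after March 22, 1982.
March has 31 days — 9 days to the end of March leaves 367.
April has 30 days (337 left).
May has 31 days (306 left).
June has 30 days (276 left).
July has 31 days (245 left).
August has 31 days (214 left).
September has 30 days (184 left).
October has 31 days (153 left).
November has 30 days (123 left).
December has 31 days (92 left).
January has 31 days (61 left).
February has 28 days (33 left).
March has 31 days (2 left).
2 days into April → April 2, 1983.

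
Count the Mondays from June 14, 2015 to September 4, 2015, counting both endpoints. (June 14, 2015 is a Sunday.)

June 14, 2015 is a Sunday; the first Monday on or after it is June 15, 2015 (1 day later).
From June 15, 2015 to September 4, 2015: 15 + 31 + 31 + 4 = 81 days (rest of June, July, August, September).
81 ÷ 7 = 11 full weeks with remainder 4, so 11 more Mondays after the first → 12.

12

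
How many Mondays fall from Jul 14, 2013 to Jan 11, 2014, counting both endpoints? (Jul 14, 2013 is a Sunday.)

Jul 14, 2013 is a Sunday; the first Monday on or after it is Jul 15, 2013 (1 day later).
From Jul 15, 2013 to Jan 11, 2014: 16 + 31 + 30 + 31 + 30 + 31 + 11 = 180 days (rest of Jul, Aug, Sep, Oct, Nov, Dec, Jan).
180 ÷ 7 = 25 full weeks with remainder 5, so 25 more Mondays after the first → 26.

26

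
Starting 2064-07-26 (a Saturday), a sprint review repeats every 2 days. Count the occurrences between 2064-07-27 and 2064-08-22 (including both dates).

13

Occurrences land 2·i days after 2064-07-26 for i = 0, 1, 2, …
2064-07-27 is 1 day after the start; 1 ÷ 2 = 0 remainder 1; since the remainder is 1, round up to i = 1. First occurrence in the window: #2 on 2064-07-28 (1×2 = 2 days in).
2064-08-22 is 27 days after the start; 27 ÷ 2 = 13 remainder 1. Last occurrence in the window: #14 on 2064-08-21.
Occurrences #2 through #14: 13 in total.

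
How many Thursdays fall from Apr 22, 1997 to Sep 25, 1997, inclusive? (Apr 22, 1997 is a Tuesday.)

Apr 22, 1997 is a Tuesday; the first Thursday on or after it is Apr 24, 1997 (2 days later).
From Apr 24, 1997 to Sep 25, 1997: 6 + 31 + 30 + 31 + 31 + 25 = 154 days (rest of Apr, May, Jun, Jul, Aug, Sep).
154 ÷ 7 = 22 full weeks with remainder 0, so 22 more Thursdays after the first → 23.

23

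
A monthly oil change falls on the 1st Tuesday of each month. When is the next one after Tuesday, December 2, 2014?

December 2014 starts on a Monday, so its 1st Tuesday is December 2, 2014 (1 day in).
That is not after December 2, 2014, so look at January 2015.
January 2015 starts on a Thursday, so its 1st Tuesday is January 6, 2015 (5 days in).

January 6, 2015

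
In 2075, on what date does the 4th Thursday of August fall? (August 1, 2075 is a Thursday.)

August 2075 begins on a Thursday, so the first Thursday is August 1.
The 4th Thursday is 3 weeks later: 1 + 21 = 22.

August 22, 2075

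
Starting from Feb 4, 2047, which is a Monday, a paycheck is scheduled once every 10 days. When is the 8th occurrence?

The 8th occurrence is 7 intervals after the first: 7 × 10 = 70 days after Feb 4, 2047.
Feb has 28 days — 24 days to the end of Feb leaves 46.
Mar has 31 days (15 left).
15 days into Apr → Apr 15, 2047.

Apr 15, 2047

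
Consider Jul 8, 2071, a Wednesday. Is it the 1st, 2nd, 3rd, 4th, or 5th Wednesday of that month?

2nd

Day 8 falls in week ⌈8/7⌉ of the month.
Days 1–7 hold the 1st Wednesday, 8–14 the 2nd, 15–21 the 3rd, 22–28 the 4th, 29–31 the 5th.
8 is in the range for the 2nd.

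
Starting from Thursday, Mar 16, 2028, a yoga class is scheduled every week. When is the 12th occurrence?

Jun 1, 2028

The 12th occurrence is 11 intervals after the first: 11 × 7 = 77 days after Mar 16, 2028.
Mar has 31 days — 15 days to the end of Mar leaves 62.
Apr has 30 days (32 left).
May has 31 days (1 left).
1 day into Jun → Jun 1, 2028.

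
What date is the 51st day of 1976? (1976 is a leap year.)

February 20, 1976

January has 31 days (51 − 31 = 20 remain).
20 into February → February 20.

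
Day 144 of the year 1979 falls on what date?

May 24, 1979

Jan has 31 days (144 − 31 = 113 remain).
Feb has 28 days (113 − 28 = 85 remain).
Mar has 31 days (85 − 31 = 54 remain).
Apr has 30 days (54 − 30 = 24 remain).
24 into May → May 24.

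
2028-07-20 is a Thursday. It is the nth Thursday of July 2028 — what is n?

Day 20 falls in week ⌈20/7⌉ of the month.
Days 1–7 hold the 1st Thursday, 8–14 the 2nd, 15–21 the 3rd, 22–28 the 4th, 29–31 the 5th.
20 is in the range for the 3rd.

3rd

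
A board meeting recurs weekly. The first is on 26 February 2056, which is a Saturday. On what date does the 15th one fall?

The 15th occurrence is 14 intervals after the first: 14 × 7 = 98 days after 26 February 2056.
February has 29 days — 3 days to the end of February leaves 95.
March has 31 days (64 left).
April has 30 days (34 left).
May has 31 days (3 left).
3 days into June → 3 June 2056.

3 June 2056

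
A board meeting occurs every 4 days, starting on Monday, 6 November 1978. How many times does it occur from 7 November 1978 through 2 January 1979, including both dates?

14

Occurrences land 4·i days after 6 November 1978 for i = 0, 1, 2, …
7 November 1978 is 1 day after the start; 1 ÷ 4 = 0 remainder 1; since the remainder is 1, round up to i = 1. First occurrence in the window: #2 on 10 November 1978 (1×4 = 4 days in).
2 January 1979 is 57 days after the start; 57 ÷ 4 = 14 remainder 1. Last occurrence in the window: #15 on 1 January 1979.
Occurrences #2 through #15: 14 in total.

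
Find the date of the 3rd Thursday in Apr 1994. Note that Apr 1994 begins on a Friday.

Apr 1994 begins on a Friday, so the first Thursday is Apr 7 (6 days later).
The 3rd Thursday is 2 weeks later: 7 + 14 = 21.

Apr 21, 1994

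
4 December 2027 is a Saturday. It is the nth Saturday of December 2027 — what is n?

Day 4 falls in week ⌈4/7⌉ of the month.
Days 1–7 hold the 1st Saturday, 8–14 the 2nd, 15–21 the 3rd, 22–28 the 4th, 29–31 the 5th.
4 is in the range for the 1st.

1st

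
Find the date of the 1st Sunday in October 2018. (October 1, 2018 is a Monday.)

2018-10-07

October 2018 begins on a Monday, so the first Sunday is October 7 (6 days later).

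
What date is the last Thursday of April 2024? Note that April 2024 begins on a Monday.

2024-04-25

April 2024 begins on a Monday, so the first Thursday is April 4 (3 days later).
April 2024 has 30 days. Adding weeks: 4, 11, 18, 25 — the last one ≤ 30 is the 25th.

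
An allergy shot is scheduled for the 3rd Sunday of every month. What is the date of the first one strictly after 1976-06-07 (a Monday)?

1976-06-20

June 1976 starts on a Tuesday; its first Sunday is the 6th, so the 3rd Sunday is the 20th — 1976-06-20.
1976-06-20 is after 1976-06-07, so that is the next one.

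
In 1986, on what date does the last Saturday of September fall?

September 1986 begins on a Monday, so the first Saturday is September 6 (5 days later).
September 1986 has 30 days. Adding weeks: 6, 13, 20, 27 — the last one ≤ 30 is the 27th.

September 27, 1986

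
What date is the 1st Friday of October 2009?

October 2, 2009

October 2009 begins on a Thursday, so the first Friday is October 2 (1 day later).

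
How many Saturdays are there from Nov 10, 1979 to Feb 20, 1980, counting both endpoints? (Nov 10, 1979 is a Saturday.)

Nov 10, 1979 is a Saturday; the first Saturday on or after it is Nov 10, 1979.
From Nov 10, 1979 to Feb 20, 1980: 20 + 31 + 31 + 20 = 102 days (rest of Nov, Dec, Jan, Feb).
102 ÷ 7 = 14 full weeks with remainder 4, so 14 more Saturdays after the first → 15.

15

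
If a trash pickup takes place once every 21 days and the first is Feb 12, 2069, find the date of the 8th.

The 8th occurrence is 7 intervals after the first: 7 × 21 = 147 days after Feb 12, 2069.
Feb has 28 days — 16 days to the end of Feb leaves 131.
Mar has 31 days (100 left).
Apr has 30 days (70 left).
May has 31 days (39 left).
Jun has 30 days (9 left).
9 days into Jul → Jul 9, 2069.

Jul 9, 2069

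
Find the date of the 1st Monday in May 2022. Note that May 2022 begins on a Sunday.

May 2, 2022

May 2022 begins on a Sunday, so the first Monday is May 2 (1 day later).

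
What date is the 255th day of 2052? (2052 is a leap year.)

September 11, 2052

January has 31 days (255 − 31 = 224 remain).
February has 29 days (224 − 29 = 195 remain).
March has 31 days (195 − 31 = 164 remain).
April has 30 days (164 − 30 = 134 remain).
May has 31 days (134 − 31 = 103 remain).
June has 30 days (103 − 30 = 73 remain).
July has 31 days (73 − 31 = 42 remain).
August has 31 days (42 − 31 = 11 remain).
11 into September → September 11.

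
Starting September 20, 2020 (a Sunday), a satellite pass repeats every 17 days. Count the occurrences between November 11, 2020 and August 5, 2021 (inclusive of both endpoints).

Occurrences land 17·i days after September 20, 2020 for i = 0, 1, 2, …
November 11, 2020 is 52 days after the start; 52 ÷ 17 = 3 remainder 1; since the remainder is 1, round up to i = 4. First occurrence in the window: #5 on November 27, 2020 (4×17 = 68 days in).
August 5, 2021 is 319 days after the start; 319 ÷ 17 = 18 remainder 13. Last occurrence in the window: #19 on July 23, 2021.
Occurrences #5 through #19: 15 in total.

15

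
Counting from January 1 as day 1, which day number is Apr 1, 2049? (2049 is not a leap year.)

91

Days in months before Apr: 31 + 28 + 31 = 90.
Plus 1 day into Apr → day 91.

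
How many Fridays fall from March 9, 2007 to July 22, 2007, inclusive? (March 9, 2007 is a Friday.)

20

March 9, 2007 is a Friday; the first Friday on or after it is March 9, 2007.
From March 9, 2007 to July 22, 2007: 22 + 30 + 31 + 30 + 22 = 135 days (rest of March, April, May, June, July).
135 ÷ 7 = 19 full weeks with remainder 2, so 19 more Fridays after the first → 20.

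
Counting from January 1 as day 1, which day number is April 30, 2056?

Days in months before April: 31 + 29 + 31 = 91.
Plus 30 days into April → day 121.

121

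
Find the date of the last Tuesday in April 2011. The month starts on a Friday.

26 April 2011

April 2011 begins on a Friday, so the first Tuesday is April 5 (4 days later).
April 2011 has 30 days. Adding weeks: 5, 12, 19, 26 — the last one ≤ 30 is the 26th.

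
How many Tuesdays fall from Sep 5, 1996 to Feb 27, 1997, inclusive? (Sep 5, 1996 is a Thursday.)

25

Sep 5, 1996 is a Thursday; the first Tuesday on or after it is Sep 10, 1996 (5 days later).
From Sep 10, 1996 to Feb 27, 1997: 20 + 31 + 30 + 31 + 31 + 27 = 170 days (rest of Sep, Oct, Nov, Dec, Jan, Feb).
170 ÷ 7 = 24 full weeks with remainder 2, so 24 more Tuesdays after the first → 25.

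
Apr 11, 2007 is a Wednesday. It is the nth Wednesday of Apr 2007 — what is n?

2nd

Day 11 falls in week ⌈11/7⌉ of the month.
Days 1–7 hold the 1st Wednesday, 8–14 the 2nd, 15–21 the 3rd, 22–28 the 4th, 29–31 the 5th.
11 is in the range for the 2nd.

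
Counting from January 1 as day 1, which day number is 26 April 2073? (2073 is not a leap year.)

Days in months before April: 31 + 28 + 31 = 90.
Plus 26 days into April → day 116.

116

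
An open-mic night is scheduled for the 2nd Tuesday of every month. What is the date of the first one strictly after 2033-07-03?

2033-07-12

July 2033 starts on a Friday; its first Tuesday is the 5th, so the 2nd Tuesday is the 12th — 2033-07-12.
2033-07-12 is after 2033-07-03, so that is the next one.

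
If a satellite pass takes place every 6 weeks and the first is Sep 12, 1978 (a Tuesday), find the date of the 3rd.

The 3rd occurrence is 2 intervals after the first: 2 × 42 = 84 days after Sep 12, 1978.
Sep has 30 days — 18 days to the end of Sep leaves 66.
Oct has 31 days (35 left).
Nov has 30 days (5 left).
5 days into Dec → Dec 5, 1978.

Dec 5, 1978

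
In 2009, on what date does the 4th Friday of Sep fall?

Sep 2009 begins on a Tuesday, so the first Friday is Sep 4 (3 days later).
The 4th Friday is 3 weeks later: 4 + 21 = 25.

Sep 25, 2009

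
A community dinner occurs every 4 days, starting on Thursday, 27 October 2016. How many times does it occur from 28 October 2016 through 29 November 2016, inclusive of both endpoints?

8

Occurrences land 4·i days after 27 October 2016 for i = 0, 1, 2, …
28 October 2016 is 1 day after the start; 1 ÷ 4 = 0 remainder 1; since the remainder is 1, round up to i = 1. First occurrence in the window: #2 on 31 October 2016 (1×4 = 4 days in).
29 November 2016 is 33 days after the start; 33 ÷ 4 = 8 remainder 1. Last occurrence in the window: #9 on 28 November 2016.
Occurrences #2 through #9: 8 in total.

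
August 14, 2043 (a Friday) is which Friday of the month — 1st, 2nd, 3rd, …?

Day 14 falls in week ⌈14/7⌉ of the month.
Days 1–7 hold the 1st Friday, 8–14 the 2nd, 15–21 the 3rd, 22–28 the 4th, 29–31 the 5th.
14 is in the range for the 2nd.

2nd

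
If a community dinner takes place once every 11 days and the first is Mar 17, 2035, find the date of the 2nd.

Mar 28, 2035

The 2nd occurrence is 1 interval after the first: 1 × 11 = 11 days after Mar 17, 2035.
11 days later is Mar 28, 2035.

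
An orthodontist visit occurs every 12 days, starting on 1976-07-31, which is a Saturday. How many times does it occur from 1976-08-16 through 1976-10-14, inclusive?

5

Occurrences land 12·i days after 1976-07-31 for i = 0, 1, 2, …
1976-08-16 is 16 days after the start; 16 ÷ 12 = 1 remainder 4; since the remainder is 4, round up to i = 2. First occurrence in the window: #3 on 1976-08-24 (2×12 = 24 days in).
1976-10-14 is 75 days after the start; 75 ÷ 12 = 6 remainder 3. Last occurrence in the window: #7 on 1976-10-11.
Occurrences #3 through #7: 5 in total.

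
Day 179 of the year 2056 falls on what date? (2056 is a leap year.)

Jan has 31 days (179 − 31 = 148 remain).
Feb has 29 days (148 − 29 = 119 remain).
Mar has 31 days (119 − 31 = 88 remain).
Apr has 30 days (88 − 30 = 58 remain).
May has 31 days (58 − 31 = 27 remain).
27 into Jun → Jun 27.

Jun 27, 2056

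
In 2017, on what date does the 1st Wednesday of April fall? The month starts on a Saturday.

April 2017 begins on a Saturday, so the first Wednesday is April 5 (4 days later).

April 5, 2017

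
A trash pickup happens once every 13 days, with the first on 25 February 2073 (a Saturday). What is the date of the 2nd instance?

10 March 2073

The 2nd occurrence is 1 interval after the first: 1 × 13 = 13 days after 25 February 2073.
February has 28 days — 3 days to the end of February leaves 10.
10 days into March → 10 March 2073.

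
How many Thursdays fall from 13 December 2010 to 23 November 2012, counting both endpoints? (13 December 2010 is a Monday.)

102

13 December 2010 is a Monday; the first Thursday on or after it is 16 December 2010 (3 days later).
From 16 December 2010 to 23 November 2012: 15 + 365 + 328 = 708 days (rest of 2010, 2011, to 23 November 2012 in 2012).
708 ÷ 7 = 101 full weeks with remainder 1, so 101 more Thursdays after the first → 102.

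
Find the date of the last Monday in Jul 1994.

Jul 25, 1994

Jul 1994 begins on a Friday, so the first Monday is Jul 4 (3 days later).
Jul 1994 has 31 days. Adding weeks: 4, 11, 18, 25 — the last one ≤ 31 is the 25th.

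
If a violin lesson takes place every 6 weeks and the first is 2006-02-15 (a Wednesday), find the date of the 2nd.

The 2nd occurrence is 1 interval after the first: 1 × 42 = 42 days after 2006-02-15.
February has 28 days — 13 days to the end of February leaves 29.
29 days into March → 2006-03-29.

2006-03-29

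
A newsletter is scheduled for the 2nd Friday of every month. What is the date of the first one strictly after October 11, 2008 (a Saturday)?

October 2008 starts on a Wednesday; its first Friday is the 3rd, so the 2nd Friday is the 10th — October 10, 2008.
That is not after October 11, 2008, so look at November 2008.
November 2008 starts on a Saturday; its first Friday is the 7th, so the 2nd Friday is the 14th — November 14, 2008.

November 14, 2008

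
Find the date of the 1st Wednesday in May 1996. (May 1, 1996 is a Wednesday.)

1996-05-01

May 1996 begins on a Wednesday, so the first Wednesday is May 1.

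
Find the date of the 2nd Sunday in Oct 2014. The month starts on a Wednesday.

Oct 2014 begins on a Wednesday, so the first Sunday is Oct 5 (4 days later).
The 2nd Sunday is 1 weeks later: 5 + 7 = 12.

Oct 12, 2014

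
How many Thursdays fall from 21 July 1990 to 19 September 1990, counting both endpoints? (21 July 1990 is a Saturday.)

21 July 1990 is a Saturday; the first Thursday on or after it is 26 July 1990 (5 days later).
From 26 July 1990 to 19 September 1990: 5 + 31 + 19 = 55 days (rest of July, August, September).
55 ÷ 7 = 7 full weeks with remainder 6, so 7 more Thursdays after the first → 8.

8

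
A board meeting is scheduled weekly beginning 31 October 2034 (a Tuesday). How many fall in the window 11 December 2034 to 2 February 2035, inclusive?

Occurrences land 7·i days after 31 October 2034 for i = 0, 1, 2, …
11 December 2034 is 41 days after the start; 41 ÷ 7 = 5 remainder 6; since the remainder is 6, round up to i = 6. First occurrence in the window: #7 on 12 December 2034 (6×7 = 42 days in).
2 February 2035 is 94 days after the start; 94 ÷ 7 = 13 remainder 3. Last occurrence in the window: #14 on 30 January 2035.
Occurrences #7 through #14: 8 in total.

8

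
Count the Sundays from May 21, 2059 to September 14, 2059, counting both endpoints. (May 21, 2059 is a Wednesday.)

May 21, 2059 is a Wednesday; the first Sunday on or after it is May 25, 2059 (4 days later).
From May 25, 2059 to September 14, 2059: 6 + 30 + 31 + 31 + 14 = 112 days (rest of May, June, July, August, September).
112 ÷ 7 = 16 full weeks with remainder 0, so 16 more Sundays after the first → 17.

17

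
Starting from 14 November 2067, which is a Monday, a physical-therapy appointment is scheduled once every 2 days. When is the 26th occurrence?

The 26th occurrence is 25 intervals after the first: 25 × 2 = 50 days after 14 November 2067.
November has 30 days — 16 days to the end of November leaves 34.
December has 31 days (3 left).
3 days into January → 3 January 2068.

3 January 2068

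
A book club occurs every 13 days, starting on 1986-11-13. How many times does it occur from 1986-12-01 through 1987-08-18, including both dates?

Occurrences land 13·i days after 1986-11-13 for i = 0, 1, 2, …
1986-12-01 is 18 days after the start; 18 ÷ 13 = 1 remainder 5; since the remainder is 5, round up to i = 2. First occurrence in the window: #3 on 1986-12-09 (2×13 = 26 days in).
1987-08-18 is 278 days after the start; 278 ÷ 13 = 21 remainder 5. Last occurrence in the window: #22 on 1987-08-13.
Occurrences #3 through #22: 20 in total.

20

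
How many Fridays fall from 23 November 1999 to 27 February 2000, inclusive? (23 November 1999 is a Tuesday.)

23 November 1999 is a Tuesday; the first Friday on or after it is 26 November 1999 (3 days later).
From 26 November 1999 to 27 February 2000: 4 + 31 + 31 + 27 = 93 days (rest of November, December, January, February).
93 ÷ 7 = 13 full weeks with remainder 2, so 13 more Fridays after the first → 14.

14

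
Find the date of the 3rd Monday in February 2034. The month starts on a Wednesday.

February 2034 begins on a Wednesday, so the first Monday is February 6 (5 days later).
The 3rd Monday is 2 weeks later: 6 + 14 = 20.

2034-02-20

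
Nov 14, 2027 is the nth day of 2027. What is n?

318

Days in months before Nov: 31 + 28 + 31 + 30 + 31 + 30 + 31 + 31 + 30 + 31 = 304.
Plus 14 days into Nov → day 318.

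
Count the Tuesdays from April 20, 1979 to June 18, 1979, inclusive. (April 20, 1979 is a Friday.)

April 20, 1979 is a Friday; the first Tuesday on or after it is April 24, 1979 (4 days later).
From April 24, 1979 to June 18, 1979: 6 + 31 + 18 = 55 days (rest of April, May, June).
55 ÷ 7 = 7 full weeks with remainder 6, so 7 more Tuesdays after the first → 8.

8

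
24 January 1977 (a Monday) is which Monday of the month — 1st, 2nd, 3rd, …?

4th

Day 24 falls in week ⌈24/7⌉ of the month.
Days 1–7 hold the 1st Monday, 8–14 the 2nd, 15–21 the 3rd, 22–28 the 4th, 29–31 the 5th.
24 is in the range for the 4th.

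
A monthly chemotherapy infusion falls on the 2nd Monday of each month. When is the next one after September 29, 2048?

October 12, 2048

September 2048 starts on a Tuesday; its first Monday is the 7th, so the 2nd Monday is the 14th — September 14, 2048.
That is not after September 29, 2048, so look at October 2048.
October 2048 starts on a Thursday; its first Monday is the 5th, so the 2nd Monday is the 12th — October 12, 2048.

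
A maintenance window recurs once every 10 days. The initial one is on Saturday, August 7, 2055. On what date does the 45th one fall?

The 45th occurrence is 44 intervals after the first: 44 × 10 = 440 days after August 7, 2055.
August has 31 days — 24 days to the end of August leaves 416.
From end of August to end of 2055 is 122 days (294 left).
January has 31 days (263 left).
February has 29 days (234 left).
March has 31 days (203 left).
April has 30 days (173 left).
May has 31 days (142 left).
June has 30 days (112 left).
July has 31 days (81 left).
August has 31 days (50 left).
September has 30 days (20 left).
20 days into October → October 20, 2056.

October 20, 2056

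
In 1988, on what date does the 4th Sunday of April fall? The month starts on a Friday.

April 1988 begins on a Friday, so the first Sunday is April 3 (2 days later).
The 4th Sunday is 3 weeks later: 3 + 21 = 24.

24 April 1988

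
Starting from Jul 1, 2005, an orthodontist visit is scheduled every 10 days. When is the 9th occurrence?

The 9th occurrence is 8 intervals after the first: 8 × 10 = 80 days after Jul 1, 2005.
Jul has 31 days — 30 days to the end of Jul leaves 50.
Aug has 31 days (19 left).
19 days into Sep → Sep 19, 2005.

Sep 19, 2005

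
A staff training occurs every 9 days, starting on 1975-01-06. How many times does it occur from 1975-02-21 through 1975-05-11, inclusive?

8

Occurrences land 9·i days after 1975-01-06 for i = 0, 1, 2, …
1975-02-21 is 46 days after the start; 46 ÷ 9 = 5 remainder 1; since the remainder is 1, round up to i = 6. First occurrence in the window: #7 on 1975-03-01 (6×9 = 54 days in).
1975-05-11 is 125 days after the start; 125 ÷ 9 = 13 remainder 8. Last occurrence in the window: #14 on 1975-05-03.
Occurrences #7 through #14: 8 in total.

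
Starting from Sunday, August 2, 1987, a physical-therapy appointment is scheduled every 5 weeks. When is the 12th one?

August 21, 1988

The 12th occurrence is 11 intervals after the first: 11 × 35 = 385 days after August 2, 1987.
August has 31 days — 29 days to the end of August leaves 356.
September has 30 days (326 left).
October has 31 days (295 left).
November has 30 days (265 left).
December has 31 days (234 left).
January has 31 days (203 left).
February has 29 days (174 left).
March has 31 days (143 left).
April has 30 days (113 left).
May has 31 days (82 left).
June has 30 days (52 left).
July has 31 days (21 left).
21 days into August → August 21, 1988.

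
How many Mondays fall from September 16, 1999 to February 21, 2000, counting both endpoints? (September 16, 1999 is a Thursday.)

23

September 16, 1999 is a Thursday; the first Monday on or after it is September 20, 1999 (4 days later).
From September 20, 1999 to February 21, 2000: 10 + 31 + 30 + 31 + 31 + 21 = 154 days (rest of September, October, November, December, January, February).
154 ÷ 7 = 22 full weeks with remainder 0, so 22 more Mondays after the first → 23.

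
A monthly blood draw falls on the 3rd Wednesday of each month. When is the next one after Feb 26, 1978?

Mar 15, 1978

Feb 1978 starts on a Wednesday; its first Wednesday is the 1st, so the 3rd Wednesday is the 15th — Feb 15, 1978.
That is not after Feb 26, 1978, so look at Mar 1978.
Mar 1978 starts on a Wednesday; its first Wednesday is the 1st, so the 3rd Wednesday is the 15th — Mar 15, 1978.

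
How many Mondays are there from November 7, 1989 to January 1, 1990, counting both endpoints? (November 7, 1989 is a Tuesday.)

November 7, 1989 is a Tuesday; the first Monday on or after it is November 13, 1989 (6 days later).
From November 13, 1989 to January 1, 1990: 17 + 31 + 1 = 49 days (rest of November, December, January).
49 ÷ 7 = 7 full weeks with remainder 0, so 7 more Mondays after the first → 8.

8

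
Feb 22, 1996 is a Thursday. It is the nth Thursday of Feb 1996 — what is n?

4th

Day 22 falls in week ⌈22/7⌉ of the month.
Days 1–7 hold the 1st Thursday, 8–14 the 2nd, 15–21 the 3rd, 22–28 the 4th, 29–31 the 5th.
22 is in the range for the 4th.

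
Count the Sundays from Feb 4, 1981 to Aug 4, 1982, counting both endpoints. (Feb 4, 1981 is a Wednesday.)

Feb 4, 1981 is a Wednesday; the first Sunday on or after it is Feb 8, 1981 (4 days later).
From Feb 8, 1981 to Aug 4, 1982: 326 + 216 = 542 days (rest of 1981, to Aug 4, 1982 in 1982).
542 ÷ 7 = 77 full weeks with remainder 3, so 77 more Sundays after the first → 78.

78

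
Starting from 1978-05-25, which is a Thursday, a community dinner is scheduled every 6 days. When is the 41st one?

The 41st occurrence is 40 intervals after the first: 40 × 6 = 240 days after 1978-05-25.
May has 31 days — 6 days to the end of May leaves 234.
June has 30 days (204 left).
July has 31 days (173 left).
August has 31 days (142 left).
September has 30 days (112 left).
October has 31 days (81 left).
November has 30 days (51 left).
December has 31 days (20 left).
20 days into January → 1979-01-20.

1979-01-20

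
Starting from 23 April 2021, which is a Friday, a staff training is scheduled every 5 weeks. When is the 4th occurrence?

The 4th occurrence is 3 intervals after the first: 3 × 35 = 105 days after 23 April 2021.
April has 30 days — 7 days to the end of April leaves 98.
May has 31 days (67 left).
June has 30 days (37 left).
July has 31 days (6 left).
6 days into August → 6 August 2021.

6 August 2021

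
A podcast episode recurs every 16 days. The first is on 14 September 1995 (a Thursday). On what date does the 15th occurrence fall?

25 April 1996

The 15th occurrence is 14 intervals after the first: 14 × 16 = 224 days after 14 September 1995.
September has 30 days — 16 days to the end of September leaves 208.
October has 31 days (177 left).
November has 30 days (147 left).
December has 31 days (116 left).
January has 31 days (85 left).
February has 29 days (56 left).
March has 31 days (25 left).
25 days into April → 25 April 1996.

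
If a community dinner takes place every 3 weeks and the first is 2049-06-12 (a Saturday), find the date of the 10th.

The 10th occurrence is 9 intervals after the first: 9 × 21 = 189 days after 2049-06-12.
June has 30 days — 18 days to the end of June leaves 171.
July has 31 days (140 left).
August has 31 days (109 left).
September has 30 days (79 left).
October has 31 days (48 left).
November has 30 days (18 left).
18 days into December → 2049-12-18.

2049-12-18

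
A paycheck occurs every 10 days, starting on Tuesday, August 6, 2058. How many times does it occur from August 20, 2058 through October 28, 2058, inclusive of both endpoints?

7

Occurrences land 10·i days after August 6, 2058 for i = 0, 1, 2, …
August 20, 2058 is 14 days after the start; 14 ÷ 10 = 1 remainder 4; since the remainder is 4, round up to i = 2. First occurrence in the window: #3 on August 26, 2058 (2×10 = 20 days in).
October 28, 2058 is 83 days after the start; 83 ÷ 10 = 8 remainder 3. Last occurrence in the window: #9 on October 25, 2058.
Occurrences #3 through #9: 7 in total.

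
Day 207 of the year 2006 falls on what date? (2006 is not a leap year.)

2006-07-26

January has 31 days (207 − 31 = 176 remain).
February has 28 days (176 − 28 = 148 remain).
March has 31 days (148 − 31 = 117 remain).
April has 30 days (117 − 30 = 87 remain).
May has 31 days (87 − 31 = 56 remain).
June has 30 days (56 − 30 = 26 remain).
26 into July → July 26.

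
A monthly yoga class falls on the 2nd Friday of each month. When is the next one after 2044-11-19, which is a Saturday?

November 2044 starts on a Tuesday; its first Friday is the 4th, so the 2nd Friday is the 11th — 2044-11-11.
That is not after 2044-11-19, so look at December 2044.
December 2044 starts on a Thursday; its first Friday is the 2nd, so the 2nd Friday is the 9th — 2044-12-09.

2044-12-09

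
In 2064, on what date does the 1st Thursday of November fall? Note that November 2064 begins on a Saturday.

November 2064 begins on a Saturday, so the first Thursday is November 6 (5 days later).

6 November 2064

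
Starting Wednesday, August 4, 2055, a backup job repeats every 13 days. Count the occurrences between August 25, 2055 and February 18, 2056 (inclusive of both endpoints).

14

Occurrences land 13·i days after August 4, 2055 for i = 0, 1, 2, …
August 25, 2055 is 21 days after the start; 21 ÷ 13 = 1 remainder 8; since the remainder is 8, round up to i = 2. First occurrence in the window: #3 on August 30, 2055 (2×13 = 26 days in).
February 18, 2056 is 198 days after the start; 198 ÷ 13 = 15 remainder 3. Last occurrence in the window: #16 on February 15, 2056.
Occurrences #3 through #16: 14 in total.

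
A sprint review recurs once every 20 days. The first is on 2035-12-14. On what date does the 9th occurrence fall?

2036-05-22

The 9th occurrence is 8 intervals after the first: 8 × 20 = 160 days after 2035-12-14.
December has 31 days — 17 days to the end of December leaves 143.
January has 31 days (112 left).
February has 29 days (83 left).
March has 31 days (52 left).
April has 30 days (22 left).
22 days into May → 2036-05-22.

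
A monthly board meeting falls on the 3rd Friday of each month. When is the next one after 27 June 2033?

15 July 2033

June 2033 starts on a Wednesday; its first Friday is the 3rd, so the 3rd Friday is the 17th — 17 June 2033.
That is not after 27 June 2033, so look at July 2033.
July 2033 starts on a Friday; its first Friday is the 1st, so the 3rd Friday is the 15th — 15 July 2033.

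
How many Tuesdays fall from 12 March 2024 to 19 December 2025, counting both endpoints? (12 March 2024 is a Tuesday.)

93

12 March 2024 is a Tuesday; the first Tuesday on or after it is 12 March 2024.
From 12 March 2024 to 19 December 2025: 294 + 353 = 647 days (rest of 2024, to 19 December 2025 in 2025).
647 ÷ 7 = 92 full weeks with remainder 3, so 92 more Tuesdays after the first → 93.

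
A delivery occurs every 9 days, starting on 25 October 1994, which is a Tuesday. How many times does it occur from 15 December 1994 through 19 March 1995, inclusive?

11

Occurrences land 9·i days after 25 October 1994 for i = 0, 1, 2, …
15 December 1994 is 51 days after the start; 51 ÷ 9 = 5 remainder 6; since the remainder is 6, round up to i = 6. First occurrence in the window: #7 on 18 December 1994 (6×9 = 54 days in).
19 March 1995 is 145 days after the start; 145 ÷ 9 = 16 remainder 1. Last occurrence in the window: #17 on 18 March 1995.
Occurrences #7 through #17: 11 in total.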